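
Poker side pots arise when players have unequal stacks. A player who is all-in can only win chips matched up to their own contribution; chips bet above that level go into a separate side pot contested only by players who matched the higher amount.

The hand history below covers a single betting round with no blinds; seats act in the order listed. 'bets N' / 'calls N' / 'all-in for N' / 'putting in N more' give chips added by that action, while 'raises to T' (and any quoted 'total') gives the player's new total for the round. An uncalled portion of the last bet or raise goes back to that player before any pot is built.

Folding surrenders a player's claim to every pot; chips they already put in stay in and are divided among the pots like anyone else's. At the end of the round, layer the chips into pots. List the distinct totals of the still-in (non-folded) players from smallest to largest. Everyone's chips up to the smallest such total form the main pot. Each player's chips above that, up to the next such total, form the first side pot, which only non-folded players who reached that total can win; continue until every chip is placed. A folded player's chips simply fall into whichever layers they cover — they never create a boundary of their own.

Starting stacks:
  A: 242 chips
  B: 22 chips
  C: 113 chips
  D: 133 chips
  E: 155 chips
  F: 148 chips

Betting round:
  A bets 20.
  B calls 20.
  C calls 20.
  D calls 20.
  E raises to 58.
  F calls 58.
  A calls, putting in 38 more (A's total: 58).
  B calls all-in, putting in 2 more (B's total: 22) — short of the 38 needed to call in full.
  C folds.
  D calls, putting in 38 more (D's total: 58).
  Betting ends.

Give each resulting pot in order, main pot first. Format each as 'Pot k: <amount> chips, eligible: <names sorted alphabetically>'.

Contributions: A=58, B=22, C=20, D=58, E=58, F=58
Folded: C
Pot levels (distinct totals of non-folded players): 22, 58
Layer 1-22: A 22 + B 22 + C 20 + D 22 + E 22 + F 22 = 130 chips; eligible A, B, D, E, F
Layer 23-58: 36 each from A, D, E, F = 36*4 = 144 chips; eligible A, D, E, F

Pot 1: 130 chips, eligible: A, B, D, E, F
Pot 2: 144 chips, eligible: A, D, E, F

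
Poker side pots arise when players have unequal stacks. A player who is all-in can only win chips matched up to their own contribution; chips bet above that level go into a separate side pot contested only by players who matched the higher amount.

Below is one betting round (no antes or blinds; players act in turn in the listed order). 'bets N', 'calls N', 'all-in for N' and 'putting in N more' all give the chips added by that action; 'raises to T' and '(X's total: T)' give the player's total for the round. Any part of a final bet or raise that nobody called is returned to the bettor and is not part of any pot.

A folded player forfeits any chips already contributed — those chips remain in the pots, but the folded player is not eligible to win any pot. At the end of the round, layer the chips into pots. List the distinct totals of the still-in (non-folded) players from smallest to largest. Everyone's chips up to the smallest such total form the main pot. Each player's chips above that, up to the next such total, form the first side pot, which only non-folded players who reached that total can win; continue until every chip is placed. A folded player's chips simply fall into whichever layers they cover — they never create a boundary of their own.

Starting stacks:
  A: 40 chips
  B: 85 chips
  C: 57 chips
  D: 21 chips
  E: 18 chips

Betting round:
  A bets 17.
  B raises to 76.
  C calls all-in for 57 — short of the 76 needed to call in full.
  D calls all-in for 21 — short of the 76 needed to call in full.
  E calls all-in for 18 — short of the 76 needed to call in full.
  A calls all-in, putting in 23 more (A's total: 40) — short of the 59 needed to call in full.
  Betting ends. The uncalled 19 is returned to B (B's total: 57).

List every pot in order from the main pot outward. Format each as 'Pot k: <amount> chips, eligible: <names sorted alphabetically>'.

Pot 1: 90 chips, eligible: A, B, C, D, E
Pot 2: 12 chips, eligible: A, B, C, D
Pot 3: 57 chips, eligible: A, B, C
Pot 4: 34 chips, eligible: B, C

Derivation:
Contributions (after 19 returned to B): A=40, B=57, C=57, D=21, E=18
Pot levels (distinct totals of non-folded players): 18, 21, 40, 57
Layer 1-18: 18 each from A, B, C, D, E = 18*5 = 90 chips; eligible A, B, C, D, E
Layer 19-21: 3 each from A, B, C, D = 3*4 = 12 chips; eligible A, B, C, D
Layer 22-40: 19 each from A, B, C = 19*3 = 57 chips; eligible A, B, C
Layer 41-57: 17 each from B, C = 17*2 = 34 chips; eligible B, C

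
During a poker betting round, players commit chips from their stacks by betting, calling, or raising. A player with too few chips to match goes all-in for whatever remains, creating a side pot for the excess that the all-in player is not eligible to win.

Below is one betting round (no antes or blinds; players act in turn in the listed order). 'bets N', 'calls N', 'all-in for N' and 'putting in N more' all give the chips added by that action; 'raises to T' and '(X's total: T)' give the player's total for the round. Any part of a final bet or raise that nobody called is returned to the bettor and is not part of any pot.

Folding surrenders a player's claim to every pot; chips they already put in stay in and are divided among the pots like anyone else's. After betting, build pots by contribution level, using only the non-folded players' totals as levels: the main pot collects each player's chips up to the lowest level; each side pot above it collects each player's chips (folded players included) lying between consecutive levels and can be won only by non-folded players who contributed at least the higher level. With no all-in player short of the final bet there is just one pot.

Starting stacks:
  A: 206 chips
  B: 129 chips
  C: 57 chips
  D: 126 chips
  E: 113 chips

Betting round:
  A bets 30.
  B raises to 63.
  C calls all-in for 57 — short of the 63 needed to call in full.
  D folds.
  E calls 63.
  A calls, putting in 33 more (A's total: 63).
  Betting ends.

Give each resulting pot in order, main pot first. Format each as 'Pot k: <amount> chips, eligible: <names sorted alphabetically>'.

Contributions: A=63, B=63, C=57, E=63
Folded: D
Pot levels (distinct totals of non-folded players): 57, 63
Layer 1-57: 57 each from A, B, C, E = 57*4 = 228 chips; eligible A, B, C, E
Layer 58-63: 6 each from A, B, E = 6*3 = 18 chips; eligible A, B, E

Pot 1: 228 chips, eligible: A, B, C, E
Pot 2: 18 chips, eligible: A, B, E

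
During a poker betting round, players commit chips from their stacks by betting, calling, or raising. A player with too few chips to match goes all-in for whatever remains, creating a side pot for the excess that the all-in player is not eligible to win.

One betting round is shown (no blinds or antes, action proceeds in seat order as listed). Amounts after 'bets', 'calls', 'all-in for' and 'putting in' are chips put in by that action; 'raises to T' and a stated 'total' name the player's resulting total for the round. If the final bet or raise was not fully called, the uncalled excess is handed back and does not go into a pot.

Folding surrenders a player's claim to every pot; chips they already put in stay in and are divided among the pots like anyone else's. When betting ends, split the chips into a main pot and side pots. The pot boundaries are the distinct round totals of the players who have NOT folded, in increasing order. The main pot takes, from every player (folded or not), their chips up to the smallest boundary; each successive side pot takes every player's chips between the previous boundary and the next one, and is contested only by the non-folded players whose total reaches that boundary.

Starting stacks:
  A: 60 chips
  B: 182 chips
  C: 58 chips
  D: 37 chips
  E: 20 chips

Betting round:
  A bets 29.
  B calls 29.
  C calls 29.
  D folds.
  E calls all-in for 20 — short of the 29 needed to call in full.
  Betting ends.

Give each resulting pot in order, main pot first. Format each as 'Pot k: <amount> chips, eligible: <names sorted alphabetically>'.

Contributions: A=29, B=29, C=29, E=20
Folded: D
Pot levels (distinct totals of non-folded players): 20, 29
Layer 1-20: 20 each from A, B, C, E = 20*4 = 80 chips; eligible A, B, C, E
Layer 21-29: 9 each from A, B, C = 9*3 = 27 chips; eligible A, B, C

Pot 1: 80 chips, eligible: A, B, C, E
Pot 2: 27 chips, eligible: A, B, C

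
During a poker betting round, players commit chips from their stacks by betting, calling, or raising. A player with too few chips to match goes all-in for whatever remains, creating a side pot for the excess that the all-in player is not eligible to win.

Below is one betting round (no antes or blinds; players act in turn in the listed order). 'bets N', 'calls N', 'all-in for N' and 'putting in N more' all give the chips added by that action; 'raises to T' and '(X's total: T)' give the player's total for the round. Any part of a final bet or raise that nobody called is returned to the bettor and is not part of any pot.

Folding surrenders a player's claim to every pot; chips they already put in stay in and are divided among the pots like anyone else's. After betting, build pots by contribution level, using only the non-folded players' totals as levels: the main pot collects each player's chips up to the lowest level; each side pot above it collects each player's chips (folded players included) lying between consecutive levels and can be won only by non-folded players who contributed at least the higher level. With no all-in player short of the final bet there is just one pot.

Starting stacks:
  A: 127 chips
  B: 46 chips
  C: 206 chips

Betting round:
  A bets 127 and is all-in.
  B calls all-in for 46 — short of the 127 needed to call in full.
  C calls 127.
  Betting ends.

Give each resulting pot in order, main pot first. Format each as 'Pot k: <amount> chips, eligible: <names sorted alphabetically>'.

Pot 1: 138 chips, eligible: A, B, C
Pot 2: 162 chips, eligible: A, C

Derivation:
Contributions: A=127, B=46, C=127
Pot levels (distinct totals of non-folded players): 46, 127
Layer 1-46: 46 each from A, B, C = 46*3 = 138 chips; eligible A, B, C
Layer 47-127: 81 each from A, C = 81*2 = 162 chips; eligible A, C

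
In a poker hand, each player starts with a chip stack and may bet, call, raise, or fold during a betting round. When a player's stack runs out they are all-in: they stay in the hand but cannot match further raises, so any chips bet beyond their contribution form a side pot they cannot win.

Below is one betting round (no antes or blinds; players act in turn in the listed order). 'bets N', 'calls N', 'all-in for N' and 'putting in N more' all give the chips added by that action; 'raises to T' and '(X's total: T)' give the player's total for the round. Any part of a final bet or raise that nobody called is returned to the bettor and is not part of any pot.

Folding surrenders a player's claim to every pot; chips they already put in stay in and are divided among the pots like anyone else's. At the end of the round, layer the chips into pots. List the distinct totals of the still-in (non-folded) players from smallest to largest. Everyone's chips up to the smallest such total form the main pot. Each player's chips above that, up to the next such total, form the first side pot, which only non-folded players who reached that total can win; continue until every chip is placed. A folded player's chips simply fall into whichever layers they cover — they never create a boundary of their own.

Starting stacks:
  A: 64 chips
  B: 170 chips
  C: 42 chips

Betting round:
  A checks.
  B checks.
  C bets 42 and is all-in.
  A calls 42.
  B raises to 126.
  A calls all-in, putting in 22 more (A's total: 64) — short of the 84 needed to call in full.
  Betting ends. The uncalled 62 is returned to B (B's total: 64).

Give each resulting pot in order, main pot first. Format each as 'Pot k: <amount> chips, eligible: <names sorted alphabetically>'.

Contributions (after 62 returned to B): A=64, B=64, C=42
Pot levels (distinct totals of non-folded players): 42, 64
Layer 1-42: 42 each from A, B, C = 42*3 = 126 chips; eligible A, B, C
Layer 43-64: 22 each from A, B = 22*2 = 44 chips; eligible A, B

Pot 1: 126 chips, eligible: A, B, C
Pot 2: 44 chips, eligible: A, B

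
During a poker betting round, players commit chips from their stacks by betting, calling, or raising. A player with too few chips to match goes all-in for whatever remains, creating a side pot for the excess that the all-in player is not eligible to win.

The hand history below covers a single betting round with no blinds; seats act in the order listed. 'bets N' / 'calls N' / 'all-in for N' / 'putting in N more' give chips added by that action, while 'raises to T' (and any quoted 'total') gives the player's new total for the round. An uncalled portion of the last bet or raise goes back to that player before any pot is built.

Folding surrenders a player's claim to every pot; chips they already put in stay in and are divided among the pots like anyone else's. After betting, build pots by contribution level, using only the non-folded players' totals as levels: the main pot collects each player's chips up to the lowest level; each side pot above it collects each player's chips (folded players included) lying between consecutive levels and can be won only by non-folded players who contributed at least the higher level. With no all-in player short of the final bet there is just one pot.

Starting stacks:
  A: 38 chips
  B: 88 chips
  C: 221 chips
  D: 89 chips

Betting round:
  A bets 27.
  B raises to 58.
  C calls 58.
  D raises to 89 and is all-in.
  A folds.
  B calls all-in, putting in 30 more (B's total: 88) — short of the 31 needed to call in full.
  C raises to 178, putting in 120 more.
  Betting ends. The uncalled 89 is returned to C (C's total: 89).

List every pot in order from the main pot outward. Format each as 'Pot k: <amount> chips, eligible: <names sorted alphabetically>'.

Contributions (after 89 returned to C): A=27, B=88, C=89, D=89
Folded: A
Pot levels (distinct totals of non-folded players): 88, 89
Layer 1-88: A 27 + B 88 + C 88 + D 88 = 291 chips; eligible B, C, D
Layer 89-89: 1 each from C, D = 1*2 = 2 chips; eligible C, D

Pot 1: 291 chips, eligible: B, C, D
Pot 2: 2 chips, eligible: C, D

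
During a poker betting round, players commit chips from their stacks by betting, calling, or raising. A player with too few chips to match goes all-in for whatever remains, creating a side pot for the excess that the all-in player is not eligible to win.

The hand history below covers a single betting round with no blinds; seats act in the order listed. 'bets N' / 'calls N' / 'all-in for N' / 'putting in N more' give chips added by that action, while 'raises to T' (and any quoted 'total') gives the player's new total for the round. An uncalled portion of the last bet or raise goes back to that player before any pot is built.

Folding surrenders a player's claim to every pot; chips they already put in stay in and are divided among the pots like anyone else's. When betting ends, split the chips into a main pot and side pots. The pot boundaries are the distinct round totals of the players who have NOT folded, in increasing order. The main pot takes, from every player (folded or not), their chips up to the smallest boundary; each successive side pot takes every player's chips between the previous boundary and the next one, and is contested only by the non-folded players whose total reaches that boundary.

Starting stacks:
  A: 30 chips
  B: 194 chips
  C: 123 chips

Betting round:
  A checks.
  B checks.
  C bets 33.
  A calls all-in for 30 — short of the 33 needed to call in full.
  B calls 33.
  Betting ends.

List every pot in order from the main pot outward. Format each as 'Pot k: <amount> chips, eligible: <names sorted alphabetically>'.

Contributions: A=30, B=33, C=33
Pot levels (distinct totals of non-folded players): 30, 33
Layer 1-30: 30 each from A, B, C = 30*3 = 90 chips; eligible A, B, C
Layer 31-33: 3 each from B, C = 3*2 = 6 chips; eligible B, C

Pot 1: 90 chips, eligible: A, B, C
Pot 2: 6 chips, eligible: B, C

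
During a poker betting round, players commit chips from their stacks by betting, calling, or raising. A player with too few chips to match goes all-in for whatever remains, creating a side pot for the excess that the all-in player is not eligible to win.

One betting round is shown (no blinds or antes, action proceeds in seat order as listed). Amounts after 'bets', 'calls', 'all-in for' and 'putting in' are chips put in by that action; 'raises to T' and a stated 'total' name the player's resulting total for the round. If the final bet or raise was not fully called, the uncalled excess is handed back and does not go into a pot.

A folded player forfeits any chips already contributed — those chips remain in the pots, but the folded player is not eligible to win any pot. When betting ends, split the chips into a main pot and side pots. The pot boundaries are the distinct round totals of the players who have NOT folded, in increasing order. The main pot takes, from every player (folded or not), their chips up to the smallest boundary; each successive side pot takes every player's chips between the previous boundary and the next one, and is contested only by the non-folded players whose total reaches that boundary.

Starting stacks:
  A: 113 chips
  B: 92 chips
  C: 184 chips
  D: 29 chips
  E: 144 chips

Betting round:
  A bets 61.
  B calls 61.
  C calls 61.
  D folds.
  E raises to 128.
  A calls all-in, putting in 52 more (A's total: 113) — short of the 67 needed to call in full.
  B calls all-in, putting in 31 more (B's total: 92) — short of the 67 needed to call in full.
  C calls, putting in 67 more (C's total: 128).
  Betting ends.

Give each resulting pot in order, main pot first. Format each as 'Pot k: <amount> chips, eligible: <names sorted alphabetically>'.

Pot 1: 368 chips, eligible: A, B, C, E
Pot 2: 63 chips, eligible: A, C, E
Pot 3: 30 chips, eligible: C, E

Derivation:
Contributions: A=113, B=92, C=128, E=128
Folded: D
Pot levels (distinct totals of non-folded players): 92, 113, 128
Layer 1-92: 92 each from A, B, C, E = 92*4 = 368 chips; eligible A, B, C, E
Layer 93-113: 21 each from A, C, E = 21*3 = 63 chips; eligible A, C, E
Layer 114-128: 15 each from C, E = 15*2 = 30 chips; eligible C, E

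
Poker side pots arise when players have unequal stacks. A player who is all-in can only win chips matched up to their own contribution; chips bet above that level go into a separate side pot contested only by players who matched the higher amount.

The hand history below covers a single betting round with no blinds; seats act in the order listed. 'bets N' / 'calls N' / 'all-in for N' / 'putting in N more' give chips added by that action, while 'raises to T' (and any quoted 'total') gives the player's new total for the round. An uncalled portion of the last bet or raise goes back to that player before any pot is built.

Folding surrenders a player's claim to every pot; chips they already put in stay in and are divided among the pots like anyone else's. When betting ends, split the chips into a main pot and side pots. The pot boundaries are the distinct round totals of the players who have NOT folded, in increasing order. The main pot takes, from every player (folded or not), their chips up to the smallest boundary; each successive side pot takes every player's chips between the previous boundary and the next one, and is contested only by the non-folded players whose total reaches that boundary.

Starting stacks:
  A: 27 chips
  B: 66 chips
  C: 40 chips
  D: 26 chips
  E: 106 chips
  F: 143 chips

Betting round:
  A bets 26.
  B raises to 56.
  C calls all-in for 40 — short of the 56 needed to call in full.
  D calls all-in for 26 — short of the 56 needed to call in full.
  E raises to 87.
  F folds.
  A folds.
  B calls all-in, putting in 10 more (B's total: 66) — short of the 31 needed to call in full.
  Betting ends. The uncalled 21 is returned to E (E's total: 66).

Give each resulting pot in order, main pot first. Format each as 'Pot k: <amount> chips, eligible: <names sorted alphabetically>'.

Contributions (after 21 returned to E): A=26, B=66, C=40, D=26, E=66
Folded: A, F
Pot levels (distinct totals of non-folded players): 26, 40, 66
Layer 1-26: 26 each from A, B, C, D, E = 26*5 = 130 chips; eligible B, C, D, E
Layer 27-40: 14 each from B, C, E = 14*3 = 42 chips; eligible B, C, E
Layer 41-66: 26 each from B, E = 26*2 = 52 chips; eligible B, E

Pot 1: 130 chips, eligible: B, C, D, E
Pot 2: 42 chips, eligible: B, C, E
Pot 3: 52 chips, eligible: B, E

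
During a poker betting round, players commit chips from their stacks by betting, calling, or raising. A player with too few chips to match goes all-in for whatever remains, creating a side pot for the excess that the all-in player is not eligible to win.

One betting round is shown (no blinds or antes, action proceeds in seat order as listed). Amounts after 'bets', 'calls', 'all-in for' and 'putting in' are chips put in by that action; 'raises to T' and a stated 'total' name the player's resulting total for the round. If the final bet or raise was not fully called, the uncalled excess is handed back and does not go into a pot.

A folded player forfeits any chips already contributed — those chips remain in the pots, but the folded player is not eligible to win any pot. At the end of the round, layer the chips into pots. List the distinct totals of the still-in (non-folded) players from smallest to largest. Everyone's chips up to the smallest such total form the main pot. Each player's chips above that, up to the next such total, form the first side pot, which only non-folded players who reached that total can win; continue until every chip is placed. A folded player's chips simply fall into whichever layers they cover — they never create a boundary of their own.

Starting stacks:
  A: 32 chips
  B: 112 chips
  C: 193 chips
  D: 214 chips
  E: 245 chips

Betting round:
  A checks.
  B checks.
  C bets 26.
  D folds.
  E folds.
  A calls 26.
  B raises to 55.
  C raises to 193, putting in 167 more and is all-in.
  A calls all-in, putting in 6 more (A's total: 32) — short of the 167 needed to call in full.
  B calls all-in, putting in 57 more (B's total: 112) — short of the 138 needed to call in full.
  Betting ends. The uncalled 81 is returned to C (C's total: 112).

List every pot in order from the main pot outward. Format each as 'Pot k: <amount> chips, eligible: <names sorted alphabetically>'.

Contributions (after 81 returned to C): A=32, B=112, C=112
Folded: D, E
Pot levels (distinct totals of non-folded players): 32, 112
Layer 1-32: 32 each from A, B, C = 32*3 = 96 chips; eligible A, B, C
Layer 33-112: 80 each from B, C = 80*2 = 160 chips; eligible B, C

Pot 1: 96 chips, eligible: A, B, C
Pot 2: 160 chips, eligible: B, C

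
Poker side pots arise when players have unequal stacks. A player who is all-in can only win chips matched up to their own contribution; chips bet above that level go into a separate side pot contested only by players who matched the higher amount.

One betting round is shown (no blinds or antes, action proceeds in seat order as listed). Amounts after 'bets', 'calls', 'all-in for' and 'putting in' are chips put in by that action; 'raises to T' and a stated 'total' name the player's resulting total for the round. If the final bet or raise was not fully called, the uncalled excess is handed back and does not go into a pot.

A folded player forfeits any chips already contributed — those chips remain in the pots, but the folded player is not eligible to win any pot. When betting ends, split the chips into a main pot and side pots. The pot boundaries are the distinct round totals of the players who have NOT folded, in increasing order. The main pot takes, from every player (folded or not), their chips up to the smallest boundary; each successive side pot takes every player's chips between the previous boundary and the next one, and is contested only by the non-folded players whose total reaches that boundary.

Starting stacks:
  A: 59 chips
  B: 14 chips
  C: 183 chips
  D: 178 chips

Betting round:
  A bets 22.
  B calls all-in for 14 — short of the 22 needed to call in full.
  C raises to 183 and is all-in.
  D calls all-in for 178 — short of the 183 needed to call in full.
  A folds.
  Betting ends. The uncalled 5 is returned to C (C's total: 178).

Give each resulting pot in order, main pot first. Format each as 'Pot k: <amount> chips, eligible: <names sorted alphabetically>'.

Pot 1: 56 chips, eligible: B, C, D
Pot 2: 336 chips, eligible: C, D

Derivation:
Contributions (after 5 returned to C): A=22, B=14, C=178, D=178
Folded: A
Pot levels (distinct totals of non-folded players): 14, 178
Layer 1-14: 14 each from A, B, C, D = 14*4 = 56 chips; eligible B, C, D
Layer 15-178: A 8 + C 164 + D 164 = 336 chips; eligible C, D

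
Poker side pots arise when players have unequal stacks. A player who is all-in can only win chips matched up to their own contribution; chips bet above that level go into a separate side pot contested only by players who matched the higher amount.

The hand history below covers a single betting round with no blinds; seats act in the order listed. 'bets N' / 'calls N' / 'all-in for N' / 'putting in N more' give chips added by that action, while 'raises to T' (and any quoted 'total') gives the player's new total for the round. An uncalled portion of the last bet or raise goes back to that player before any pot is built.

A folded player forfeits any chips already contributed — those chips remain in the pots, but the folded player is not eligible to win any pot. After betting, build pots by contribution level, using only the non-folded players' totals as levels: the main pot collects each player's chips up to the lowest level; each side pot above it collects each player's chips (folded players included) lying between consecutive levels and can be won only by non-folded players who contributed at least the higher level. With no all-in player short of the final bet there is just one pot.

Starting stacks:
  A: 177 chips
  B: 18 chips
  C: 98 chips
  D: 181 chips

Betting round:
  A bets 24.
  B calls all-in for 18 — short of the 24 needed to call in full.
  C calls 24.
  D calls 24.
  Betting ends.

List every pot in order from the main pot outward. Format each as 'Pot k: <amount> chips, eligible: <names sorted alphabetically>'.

Contributions: A=24, B=18, C=24, D=24
Pot levels (distinct totals of non-folded players): 18, 24
Layer 1-18: 18 each from A, B, C, D = 18*4 = 72 chips; eligible A, B, C, D
Layer 19-24: 6 each from A, C, D = 6*3 = 18 chips; eligible A, C, D

Pot 1: 72 chips, eligible: A, B, C, D
Pot 2: 18 chips, eligible: A, C, D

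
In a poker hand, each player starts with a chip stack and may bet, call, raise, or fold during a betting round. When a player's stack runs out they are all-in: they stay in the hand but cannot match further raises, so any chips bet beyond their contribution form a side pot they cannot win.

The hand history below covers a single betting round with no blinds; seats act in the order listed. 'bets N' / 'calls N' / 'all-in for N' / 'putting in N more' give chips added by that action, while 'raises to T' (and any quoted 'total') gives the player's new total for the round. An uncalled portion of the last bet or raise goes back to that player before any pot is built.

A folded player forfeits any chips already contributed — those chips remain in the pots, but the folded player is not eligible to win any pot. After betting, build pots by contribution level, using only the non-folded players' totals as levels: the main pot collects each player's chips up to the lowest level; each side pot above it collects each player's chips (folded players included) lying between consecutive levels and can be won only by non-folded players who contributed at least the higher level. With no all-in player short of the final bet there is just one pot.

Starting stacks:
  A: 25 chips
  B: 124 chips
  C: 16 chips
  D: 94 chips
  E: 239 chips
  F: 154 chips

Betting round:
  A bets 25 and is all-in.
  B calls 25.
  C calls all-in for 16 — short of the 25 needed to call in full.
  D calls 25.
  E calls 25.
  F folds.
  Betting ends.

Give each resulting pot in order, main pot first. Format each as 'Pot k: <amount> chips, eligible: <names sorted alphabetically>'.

Pot 1: 80 chips, eligible: A, B, C, D, E
Pot 2: 36 chips, eligible: A, B, D, E

Derivation:
Contributions: A=25, B=25, C=16, D=25, E=25
Folded: F
Pot levels (distinct totals of non-folded players): 16, 25
Layer 1-16: 16 each from A, B, C, D, E = 16*5 = 80 chips; eligible A, B, C, D, E
Layer 17-25: 9 each from A, B, D, E = 9*4 = 36 chips; eligible A, B, D, E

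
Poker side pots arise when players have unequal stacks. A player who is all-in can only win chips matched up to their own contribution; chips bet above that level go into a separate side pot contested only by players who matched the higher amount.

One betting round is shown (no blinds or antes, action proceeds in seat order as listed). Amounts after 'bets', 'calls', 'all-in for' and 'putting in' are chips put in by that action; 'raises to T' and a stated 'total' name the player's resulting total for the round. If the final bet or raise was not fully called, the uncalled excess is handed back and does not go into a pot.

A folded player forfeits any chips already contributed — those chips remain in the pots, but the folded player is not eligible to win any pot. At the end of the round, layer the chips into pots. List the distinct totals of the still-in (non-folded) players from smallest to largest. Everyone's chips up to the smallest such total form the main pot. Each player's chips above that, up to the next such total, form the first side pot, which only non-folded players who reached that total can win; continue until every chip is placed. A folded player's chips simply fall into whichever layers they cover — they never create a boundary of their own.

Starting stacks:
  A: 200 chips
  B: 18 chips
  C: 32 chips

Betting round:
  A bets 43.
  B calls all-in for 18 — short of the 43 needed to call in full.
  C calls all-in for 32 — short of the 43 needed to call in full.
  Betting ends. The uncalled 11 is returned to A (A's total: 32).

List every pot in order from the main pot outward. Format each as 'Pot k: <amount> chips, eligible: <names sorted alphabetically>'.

Contributions (after 11 returned to A): A=32, B=18, C=32
Pot levels (distinct totals of non-folded players): 18, 32
Layer 1-18: 18 each from A, B, C = 18*3 = 54 chips; eligible A, B, C
Layer 19-32: 14 each from A, C = 14*2 = 28 chips; eligible A, C

Pot 1: 54 chips, eligible: A, B, C
Pot 2: 28 chips, eligible: A, C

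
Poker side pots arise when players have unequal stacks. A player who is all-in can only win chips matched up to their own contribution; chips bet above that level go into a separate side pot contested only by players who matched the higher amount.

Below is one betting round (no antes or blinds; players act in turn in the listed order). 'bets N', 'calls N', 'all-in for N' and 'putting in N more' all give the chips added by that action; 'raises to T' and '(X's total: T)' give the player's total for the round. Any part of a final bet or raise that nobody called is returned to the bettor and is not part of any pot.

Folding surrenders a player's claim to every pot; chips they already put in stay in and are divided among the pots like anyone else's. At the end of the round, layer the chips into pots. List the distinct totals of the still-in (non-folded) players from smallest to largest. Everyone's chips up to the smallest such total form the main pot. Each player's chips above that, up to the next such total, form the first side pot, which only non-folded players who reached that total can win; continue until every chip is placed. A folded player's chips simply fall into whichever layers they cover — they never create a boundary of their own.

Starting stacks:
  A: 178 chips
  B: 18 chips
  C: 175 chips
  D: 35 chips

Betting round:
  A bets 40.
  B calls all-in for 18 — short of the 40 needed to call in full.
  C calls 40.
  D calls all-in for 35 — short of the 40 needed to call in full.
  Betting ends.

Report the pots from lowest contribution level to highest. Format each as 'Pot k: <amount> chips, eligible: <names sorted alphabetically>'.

Pot 1: 72 chips, eligible: A, B, C, D
Pot 2: 51 chips, eligible: A, C, D
Pot 3: 10 chips, eligible: A, C

Derivation:
Contributions: A=40, B=18, C=40, D=35
Pot levels (distinct totals of non-folded players): 18, 35, 40
Layer 1-18: 18 each from A, B, C, D = 18*4 = 72 chips; eligible A, B, C, D
Layer 19-35: 17 each from A, C, D = 17*3 = 51 chips; eligible A, C, D
Layer 36-40: 5 each from A, C = 5*2 = 10 chips; eligible A, C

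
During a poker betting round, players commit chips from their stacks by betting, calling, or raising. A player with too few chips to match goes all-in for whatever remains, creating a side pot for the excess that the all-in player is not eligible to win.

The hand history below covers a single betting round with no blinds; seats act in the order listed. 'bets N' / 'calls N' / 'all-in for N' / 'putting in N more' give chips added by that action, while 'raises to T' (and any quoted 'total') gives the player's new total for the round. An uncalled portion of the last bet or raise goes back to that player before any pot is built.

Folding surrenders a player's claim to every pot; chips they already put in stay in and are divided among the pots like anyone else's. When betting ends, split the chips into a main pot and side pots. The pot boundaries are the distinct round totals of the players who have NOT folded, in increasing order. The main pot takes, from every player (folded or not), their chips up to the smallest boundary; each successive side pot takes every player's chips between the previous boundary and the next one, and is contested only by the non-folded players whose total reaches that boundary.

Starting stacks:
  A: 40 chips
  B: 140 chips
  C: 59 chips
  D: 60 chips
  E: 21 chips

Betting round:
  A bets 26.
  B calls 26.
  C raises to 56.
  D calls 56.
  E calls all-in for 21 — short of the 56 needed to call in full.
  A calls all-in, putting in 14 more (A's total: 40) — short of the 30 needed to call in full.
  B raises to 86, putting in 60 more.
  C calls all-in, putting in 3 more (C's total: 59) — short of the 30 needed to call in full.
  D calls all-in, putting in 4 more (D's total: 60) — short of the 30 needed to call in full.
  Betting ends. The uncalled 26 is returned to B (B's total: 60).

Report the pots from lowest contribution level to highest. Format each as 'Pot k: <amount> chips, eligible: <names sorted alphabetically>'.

Contributions (after 26 returned to B): A=40, B=60, C=59, D=60, E=21
Pot levels (distinct totals of non-folded players): 21, 40, 59, 60
Layer 1-21: 21 each from A, B, C, D, E = 21*5 = 105 chips; eligible A, B, C, D, E
Layer 22-40: 19 each from A, B, C, D = 19*4 = 76 chips; eligible A, B, C, D
Layer 41-59: 19 each from B, C, D = 19*3 = 57 chips; eligible B, C, D
Layer 60-60: 1 each from B, D = 1*2 = 2 chips; eligible B, D

Pot 1: 105 chips, eligible: A, B, C, D, E
Pot 2: 76 chips, eligible: A, B, C, D
Pot 3: 57 chips, eligible: B, C, D
Pot 4: 2 chips, eligible: B, D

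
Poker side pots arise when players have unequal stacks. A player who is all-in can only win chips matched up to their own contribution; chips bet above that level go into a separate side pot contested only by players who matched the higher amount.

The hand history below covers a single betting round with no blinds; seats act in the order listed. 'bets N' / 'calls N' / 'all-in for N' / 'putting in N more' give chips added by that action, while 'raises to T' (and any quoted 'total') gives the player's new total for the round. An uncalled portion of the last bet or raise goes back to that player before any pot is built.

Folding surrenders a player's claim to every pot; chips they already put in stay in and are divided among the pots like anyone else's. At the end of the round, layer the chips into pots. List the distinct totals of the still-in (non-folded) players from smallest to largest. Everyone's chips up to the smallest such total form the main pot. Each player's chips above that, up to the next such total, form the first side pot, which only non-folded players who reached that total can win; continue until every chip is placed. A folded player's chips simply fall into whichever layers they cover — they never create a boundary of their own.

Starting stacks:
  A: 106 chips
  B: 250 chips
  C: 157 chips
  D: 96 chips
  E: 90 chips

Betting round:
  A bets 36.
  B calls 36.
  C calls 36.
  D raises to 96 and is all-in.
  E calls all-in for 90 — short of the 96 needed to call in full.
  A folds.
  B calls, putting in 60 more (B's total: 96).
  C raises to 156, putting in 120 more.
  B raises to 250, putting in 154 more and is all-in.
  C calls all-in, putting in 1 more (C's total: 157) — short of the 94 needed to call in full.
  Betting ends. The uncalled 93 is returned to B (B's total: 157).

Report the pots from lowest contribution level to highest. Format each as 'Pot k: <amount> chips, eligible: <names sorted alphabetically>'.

Pot 1: 396 chips, eligible: B, C, D, E
Pot 2: 18 chips, eligible: B, C, D
Pot 3: 122 chips, eligible: B, C

Derivation:
Contributions (after 93 returned to B): A=36, B=157, C=157, D=96, E=90
Folded: A
Pot levels (distinct totals of non-folded players): 90, 96, 157
Layer 1-90: A 36 + B 90 + C 90 + D 90 + E 90 = 396 chips; eligible B, C, D, E
Layer 91-96: 6 each from B, C, D = 6*3 = 18 chips; eligible B, C, D
Layer 97-157: 61 each from B, C = 61*2 = 122 chips; eligible B, C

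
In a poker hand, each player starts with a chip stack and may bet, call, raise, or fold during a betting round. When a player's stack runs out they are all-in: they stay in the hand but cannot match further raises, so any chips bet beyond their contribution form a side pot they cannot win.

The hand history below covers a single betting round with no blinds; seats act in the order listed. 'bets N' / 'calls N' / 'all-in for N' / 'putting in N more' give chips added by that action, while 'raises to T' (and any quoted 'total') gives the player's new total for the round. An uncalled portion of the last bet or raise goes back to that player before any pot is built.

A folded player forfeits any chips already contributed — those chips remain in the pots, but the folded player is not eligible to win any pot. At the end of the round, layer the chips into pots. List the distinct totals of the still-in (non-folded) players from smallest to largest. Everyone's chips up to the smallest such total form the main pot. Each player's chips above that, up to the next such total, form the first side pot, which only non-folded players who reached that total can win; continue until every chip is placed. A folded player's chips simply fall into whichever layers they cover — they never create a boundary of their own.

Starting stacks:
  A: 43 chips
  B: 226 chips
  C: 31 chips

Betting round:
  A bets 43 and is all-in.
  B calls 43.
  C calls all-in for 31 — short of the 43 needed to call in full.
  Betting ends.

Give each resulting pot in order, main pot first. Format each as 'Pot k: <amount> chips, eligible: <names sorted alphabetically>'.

Contributions: A=43, B=43, C=31
Pot levels (distinct totals of non-folded players): 31, 43
Layer 1-31: 31 each from A, B, C = 31*3 = 93 chips; eligible A, B, C
Layer 32-43: 12 each from A, B = 12*2 = 24 chips; eligible A, B

Pot 1: 93 chips, eligible: A, B, C
Pot 2: 24 chips, eligible: A, B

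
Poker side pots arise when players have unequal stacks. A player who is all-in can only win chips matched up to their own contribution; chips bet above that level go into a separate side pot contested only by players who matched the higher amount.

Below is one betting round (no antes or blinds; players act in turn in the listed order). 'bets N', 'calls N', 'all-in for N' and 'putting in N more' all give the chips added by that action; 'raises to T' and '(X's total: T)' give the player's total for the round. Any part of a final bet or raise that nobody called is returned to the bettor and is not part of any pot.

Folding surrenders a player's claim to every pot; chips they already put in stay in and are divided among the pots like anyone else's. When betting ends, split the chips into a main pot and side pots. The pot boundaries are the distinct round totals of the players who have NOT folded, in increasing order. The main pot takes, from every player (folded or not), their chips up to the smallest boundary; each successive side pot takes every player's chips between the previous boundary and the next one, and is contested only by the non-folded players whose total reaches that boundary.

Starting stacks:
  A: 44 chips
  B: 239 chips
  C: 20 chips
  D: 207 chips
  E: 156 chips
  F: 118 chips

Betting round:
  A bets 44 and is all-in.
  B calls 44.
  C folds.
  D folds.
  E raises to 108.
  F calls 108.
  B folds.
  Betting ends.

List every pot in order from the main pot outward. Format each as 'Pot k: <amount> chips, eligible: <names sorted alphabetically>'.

Contributions: A=44, B=44, E=108, F=108
Folded: B, C, D
Pot levels (distinct totals of non-folded players): 44, 108
Layer 1-44: 44 each from A, B, E, F = 44*4 = 176 chips; eligible A, E, F
Layer 45-108: 64 each from E, F = 64*2 = 128 chips; eligible E, F

Pot 1: 176 chips, eligible: A, E, F
Pot 2: 128 chips, eligible: E, F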